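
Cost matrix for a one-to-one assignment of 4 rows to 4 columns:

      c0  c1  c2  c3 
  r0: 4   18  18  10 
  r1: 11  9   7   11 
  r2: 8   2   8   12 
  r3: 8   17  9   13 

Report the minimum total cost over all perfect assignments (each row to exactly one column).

Minimum assignment cost: 26

one of 2 optimal assignments: row0→col0 (cost 4), row1→col2 (cost 7), row2→col1 (cost 2), row3→col3 (cost 13)
total = 4 + 7 + 2 + 13 = 26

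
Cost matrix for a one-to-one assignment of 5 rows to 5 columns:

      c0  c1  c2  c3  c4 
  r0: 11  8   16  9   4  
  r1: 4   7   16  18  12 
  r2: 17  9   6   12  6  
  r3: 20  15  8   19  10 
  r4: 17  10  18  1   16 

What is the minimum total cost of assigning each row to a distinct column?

Minimum assignment cost: 26

optimal assignment: row0→col4 (cost 4), row1→col0 (cost 4), row2→col1 (cost 9), row3→col2 (cost 8), row4→col3 (cost 1)
total = 4 + 4 + 9 + 8 + 1 = 26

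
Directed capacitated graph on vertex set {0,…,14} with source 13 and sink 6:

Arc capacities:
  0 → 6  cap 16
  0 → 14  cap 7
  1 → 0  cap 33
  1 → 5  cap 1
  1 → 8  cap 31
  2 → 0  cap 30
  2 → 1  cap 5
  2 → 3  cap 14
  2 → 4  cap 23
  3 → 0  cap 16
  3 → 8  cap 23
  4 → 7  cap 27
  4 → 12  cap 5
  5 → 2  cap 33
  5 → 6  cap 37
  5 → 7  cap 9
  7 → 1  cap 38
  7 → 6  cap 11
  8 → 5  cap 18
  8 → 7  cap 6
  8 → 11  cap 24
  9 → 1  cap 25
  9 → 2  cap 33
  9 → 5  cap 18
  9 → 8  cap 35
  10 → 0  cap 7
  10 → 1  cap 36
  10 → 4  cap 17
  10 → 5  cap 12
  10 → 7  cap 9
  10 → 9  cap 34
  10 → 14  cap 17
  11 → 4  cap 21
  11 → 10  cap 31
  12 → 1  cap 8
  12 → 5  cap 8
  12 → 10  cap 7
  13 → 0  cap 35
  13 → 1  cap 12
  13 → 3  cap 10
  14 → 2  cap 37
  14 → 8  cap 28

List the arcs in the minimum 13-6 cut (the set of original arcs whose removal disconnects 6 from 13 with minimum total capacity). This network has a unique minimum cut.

augment #1: 13→0→6 push 16
augment #2: 13→1→5→6 push 1
augment #3: 13→1→8→5→6 push 11
augment #4: 13→3→8→5→6 push 7
augment #5: 13→3→8→7→6 push 3
augment #6: 13→0→14→8→7→6 push 3
augment #7: 13→0→14→2→4→7→6 push 4
max flow = 45; residual-reachable set from 13 gives S-side
cut edges (S→T): {(0,6), (0,14), (13,1), (13,3)} total cap 45

Min-cut arcs: {(0,6), (0,14), (13,1), (13,3)} (total capacity 45)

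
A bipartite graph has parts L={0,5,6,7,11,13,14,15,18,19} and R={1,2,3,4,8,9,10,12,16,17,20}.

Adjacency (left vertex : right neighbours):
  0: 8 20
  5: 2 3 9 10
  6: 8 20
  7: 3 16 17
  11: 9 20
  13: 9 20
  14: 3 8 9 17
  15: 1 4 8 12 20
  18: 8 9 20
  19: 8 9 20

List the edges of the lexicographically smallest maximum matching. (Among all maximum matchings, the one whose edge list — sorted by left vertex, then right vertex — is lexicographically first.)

Lex-smallest maximum matching: {(0,8), (5,2), (6,20), (7,3), (11,9), (14,17), (15,1)}

|M| = 7 (so the lex-smallest maximum matching has 7 edges)
process left vertices in ascending order; for each, take the smallest-labelled available neighbour that still permits 7 edges overall, or leave it unmatched if none does
lex-smallest matching: {0-8, 5-2, 6-20, 7-3, 11-9, 14-17, 15-1}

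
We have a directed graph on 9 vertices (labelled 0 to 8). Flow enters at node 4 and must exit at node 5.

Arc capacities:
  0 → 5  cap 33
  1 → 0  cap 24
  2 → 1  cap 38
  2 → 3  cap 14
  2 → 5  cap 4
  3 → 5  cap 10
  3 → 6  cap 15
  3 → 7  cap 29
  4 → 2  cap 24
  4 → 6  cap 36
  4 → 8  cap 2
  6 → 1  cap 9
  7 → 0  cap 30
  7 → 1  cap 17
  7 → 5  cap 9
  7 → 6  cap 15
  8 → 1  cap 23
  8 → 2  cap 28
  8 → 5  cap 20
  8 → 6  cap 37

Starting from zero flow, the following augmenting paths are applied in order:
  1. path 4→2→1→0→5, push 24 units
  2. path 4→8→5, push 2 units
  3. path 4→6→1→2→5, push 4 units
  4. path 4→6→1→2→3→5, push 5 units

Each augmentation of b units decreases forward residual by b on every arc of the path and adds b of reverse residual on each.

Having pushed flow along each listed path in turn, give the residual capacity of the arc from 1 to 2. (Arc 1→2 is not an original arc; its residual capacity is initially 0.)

Residual capacity of (1,2): 15

after path 1 (4→2→1→0→5, push 24): res(1,2)=24
after path 2 (4→8→5, push 2): res(1,2)=24
after path 3 (4→6→1→2→5, push 4): res(1,2)=20
after path 4 (4→6→1→2→3→5, push 5): res(1,2)=15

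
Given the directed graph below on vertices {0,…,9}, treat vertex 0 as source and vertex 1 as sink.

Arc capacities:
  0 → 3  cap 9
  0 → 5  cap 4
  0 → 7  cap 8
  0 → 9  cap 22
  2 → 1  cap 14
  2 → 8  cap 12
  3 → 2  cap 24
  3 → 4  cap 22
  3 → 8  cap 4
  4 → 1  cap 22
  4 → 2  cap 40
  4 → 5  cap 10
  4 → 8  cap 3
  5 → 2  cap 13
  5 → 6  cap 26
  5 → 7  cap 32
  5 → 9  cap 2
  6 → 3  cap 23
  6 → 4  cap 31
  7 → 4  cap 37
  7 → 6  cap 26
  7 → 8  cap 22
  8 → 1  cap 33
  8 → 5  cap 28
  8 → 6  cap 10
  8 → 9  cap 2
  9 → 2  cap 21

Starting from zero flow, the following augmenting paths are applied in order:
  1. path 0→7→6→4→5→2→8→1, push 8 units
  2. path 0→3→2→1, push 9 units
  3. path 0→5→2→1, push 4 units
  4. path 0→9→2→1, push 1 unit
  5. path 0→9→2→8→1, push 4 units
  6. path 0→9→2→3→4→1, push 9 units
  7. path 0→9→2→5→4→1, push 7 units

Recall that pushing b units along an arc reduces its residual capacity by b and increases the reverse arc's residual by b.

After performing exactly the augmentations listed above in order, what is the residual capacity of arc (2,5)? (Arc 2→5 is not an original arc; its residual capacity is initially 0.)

after path 1 (0→7→6→4→5→2→8→1, push 8): res(2,5)=8
after path 2 (0→3→2→1, push 9): res(2,5)=8
after path 3 (0→5→2→1, push 4): res(2,5)=12
after path 4 (0→9→2→1, push 1): res(2,5)=12
after path 5 (0→9→2→8→1, push 4): res(2,5)=12
after path 6 (0→9→2→3→4→1, push 9): res(2,5)=12
after path 7 (0→9→2→5→4→1, push 7): res(2,5)=5

Residual capacity of (2,5): 5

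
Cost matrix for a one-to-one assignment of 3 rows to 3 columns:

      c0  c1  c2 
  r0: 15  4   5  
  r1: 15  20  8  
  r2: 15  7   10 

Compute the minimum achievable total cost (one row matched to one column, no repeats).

one of 2 optimal assignments: row0→col1 (cost 4), row1→col2 (cost 8), row2→col0 (cost 15)
total = 4 + 8 + 15 = 27

Minimum assignment cost: 27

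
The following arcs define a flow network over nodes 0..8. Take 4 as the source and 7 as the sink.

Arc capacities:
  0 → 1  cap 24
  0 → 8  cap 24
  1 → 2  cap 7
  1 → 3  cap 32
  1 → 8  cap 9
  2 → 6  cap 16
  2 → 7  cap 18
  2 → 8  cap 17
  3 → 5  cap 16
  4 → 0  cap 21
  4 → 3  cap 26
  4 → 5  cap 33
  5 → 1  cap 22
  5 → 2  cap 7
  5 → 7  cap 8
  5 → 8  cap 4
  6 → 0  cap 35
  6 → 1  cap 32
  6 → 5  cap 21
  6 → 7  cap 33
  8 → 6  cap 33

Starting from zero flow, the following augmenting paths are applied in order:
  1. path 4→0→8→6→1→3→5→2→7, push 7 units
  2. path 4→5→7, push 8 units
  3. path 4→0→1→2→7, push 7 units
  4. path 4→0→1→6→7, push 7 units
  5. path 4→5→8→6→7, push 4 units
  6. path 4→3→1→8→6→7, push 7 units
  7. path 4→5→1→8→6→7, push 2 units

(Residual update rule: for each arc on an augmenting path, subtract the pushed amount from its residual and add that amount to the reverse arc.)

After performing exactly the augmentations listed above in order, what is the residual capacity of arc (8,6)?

after path 1 (4→0→8→6→1→3→5→2→7, push 7): res(8,6)=26
after path 2 (4→5→7, push 8): res(8,6)=26
after path 3 (4→0→1→2→7, push 7): res(8,6)=26
after path 4 (4→0→1→6→7, push 7): res(8,6)=26
after path 5 (4→5→8→6→7, push 4): res(8,6)=22
after path 6 (4→3→1→8→6→7, push 7): res(8,6)=15
after path 7 (4→5→1→8→6→7, push 2): res(8,6)=13

Residual capacity of (8,6): 13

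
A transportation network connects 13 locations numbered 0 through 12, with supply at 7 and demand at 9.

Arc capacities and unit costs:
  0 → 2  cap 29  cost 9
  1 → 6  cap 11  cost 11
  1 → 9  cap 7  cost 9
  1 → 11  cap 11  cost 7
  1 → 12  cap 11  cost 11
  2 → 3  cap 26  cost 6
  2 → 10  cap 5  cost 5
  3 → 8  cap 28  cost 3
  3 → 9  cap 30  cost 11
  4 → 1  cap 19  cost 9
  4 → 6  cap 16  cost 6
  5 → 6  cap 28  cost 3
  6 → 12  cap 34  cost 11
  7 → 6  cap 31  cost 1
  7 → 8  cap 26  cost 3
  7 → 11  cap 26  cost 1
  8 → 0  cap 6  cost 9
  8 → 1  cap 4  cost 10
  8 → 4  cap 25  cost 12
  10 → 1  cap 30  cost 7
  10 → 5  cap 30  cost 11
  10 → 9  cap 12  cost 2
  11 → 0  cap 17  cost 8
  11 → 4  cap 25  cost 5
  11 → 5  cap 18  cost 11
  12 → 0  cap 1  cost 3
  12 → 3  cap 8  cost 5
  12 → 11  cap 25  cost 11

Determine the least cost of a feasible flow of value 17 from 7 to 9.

shortest-cost path #1: 7→8→1→9 push 4 @ unit cost 22 (adds 88)
shortest-cost path #2: 7→11→4→1→9 push 3 @ unit cost 24 (adds 72)
shortest-cost path #3: 7→11→0→2→10→9 push 5 @ unit cost 25 (adds 125)
shortest-cost path #4: 7→6→12→3→9 push 5 @ unit cost 28 (adds 140)
total cost = 425

Minimum cost for 17 units: 425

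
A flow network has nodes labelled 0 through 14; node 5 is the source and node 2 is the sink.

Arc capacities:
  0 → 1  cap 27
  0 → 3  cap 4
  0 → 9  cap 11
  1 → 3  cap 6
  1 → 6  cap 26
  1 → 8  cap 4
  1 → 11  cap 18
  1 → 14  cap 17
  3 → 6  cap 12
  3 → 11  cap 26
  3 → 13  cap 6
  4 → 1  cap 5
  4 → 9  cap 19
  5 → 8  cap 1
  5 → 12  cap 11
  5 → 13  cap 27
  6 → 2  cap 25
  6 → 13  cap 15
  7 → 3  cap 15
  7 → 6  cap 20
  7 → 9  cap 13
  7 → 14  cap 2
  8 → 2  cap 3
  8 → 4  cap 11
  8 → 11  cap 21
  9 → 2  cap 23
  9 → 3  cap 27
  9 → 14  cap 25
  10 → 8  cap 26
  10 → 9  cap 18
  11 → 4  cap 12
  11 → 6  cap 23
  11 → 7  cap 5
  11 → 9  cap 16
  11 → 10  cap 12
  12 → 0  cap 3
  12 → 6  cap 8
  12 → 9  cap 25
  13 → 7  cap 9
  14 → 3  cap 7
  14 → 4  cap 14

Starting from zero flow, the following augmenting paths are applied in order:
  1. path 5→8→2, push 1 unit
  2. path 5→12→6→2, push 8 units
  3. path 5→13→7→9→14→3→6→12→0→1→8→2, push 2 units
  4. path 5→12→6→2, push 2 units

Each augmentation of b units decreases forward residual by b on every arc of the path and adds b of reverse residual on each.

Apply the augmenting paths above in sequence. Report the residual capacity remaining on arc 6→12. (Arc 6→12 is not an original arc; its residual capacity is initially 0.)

after path 1 (5→8→2, push 1): res(6,12)=0
after path 2 (5→12→6→2, push 8): res(6,12)=8
after path 3 (5→13→7→9→14→3→6→12→0→1→8→2, push 2): res(6,12)=6
after path 4 (5→12→6→2, push 2): res(6,12)=8

Residual capacity of (6,12): 8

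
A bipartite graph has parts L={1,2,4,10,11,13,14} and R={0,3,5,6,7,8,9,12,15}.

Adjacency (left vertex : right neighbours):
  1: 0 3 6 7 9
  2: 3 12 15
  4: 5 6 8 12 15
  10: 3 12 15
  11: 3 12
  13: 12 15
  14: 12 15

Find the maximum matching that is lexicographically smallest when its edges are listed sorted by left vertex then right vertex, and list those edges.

Lex-smallest maximum matching: {(1,0), (2,3), (4,5), (10,12), (13,15)}

|M| = 5 (so the lex-smallest maximum matching has 5 edges)
process left vertices in ascending order; for each, take the smallest-labelled available neighbour that still permits 5 edges overall, or leave it unmatched if none does
lex-smallest matching: {1-0, 2-3, 4-5, 10-12, 13-15}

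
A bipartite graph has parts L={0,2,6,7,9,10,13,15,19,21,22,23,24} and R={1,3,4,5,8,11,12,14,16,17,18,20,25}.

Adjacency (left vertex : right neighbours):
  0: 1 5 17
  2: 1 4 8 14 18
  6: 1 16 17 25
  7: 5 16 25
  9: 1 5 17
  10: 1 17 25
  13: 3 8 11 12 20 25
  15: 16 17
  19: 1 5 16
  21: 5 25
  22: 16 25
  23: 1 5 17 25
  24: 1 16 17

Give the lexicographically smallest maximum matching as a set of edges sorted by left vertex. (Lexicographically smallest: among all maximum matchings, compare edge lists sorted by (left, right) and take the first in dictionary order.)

Lex-smallest maximum matching: {(0,1), (2,4), (6,16), (7,5), (9,17), (10,25), (13,3)}

|M| = 7 (so the lex-smallest maximum matching has 7 edges)
process left vertices in ascending order; for each, take the smallest-labelled available neighbour that still permits 7 edges overall, or leave it unmatched if none does
lex-smallest matching: {0-1, 2-4, 6-16, 7-5, 9-17, 10-25, 13-3}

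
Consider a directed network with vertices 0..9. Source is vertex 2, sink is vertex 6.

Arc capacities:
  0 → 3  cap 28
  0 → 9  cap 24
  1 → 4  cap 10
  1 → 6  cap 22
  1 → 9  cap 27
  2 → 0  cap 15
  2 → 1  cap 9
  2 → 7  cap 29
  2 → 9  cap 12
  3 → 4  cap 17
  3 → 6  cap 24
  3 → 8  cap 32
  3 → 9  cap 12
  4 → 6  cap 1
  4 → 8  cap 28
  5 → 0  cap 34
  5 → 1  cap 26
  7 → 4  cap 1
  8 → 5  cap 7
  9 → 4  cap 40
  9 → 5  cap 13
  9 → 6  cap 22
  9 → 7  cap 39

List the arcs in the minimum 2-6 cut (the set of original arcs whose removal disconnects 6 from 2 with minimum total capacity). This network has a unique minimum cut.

augment #1: 2→1→6 push 9
augment #2: 2→9→6 push 12
augment #3: 2→0→3→6 push 15
augment #4: 2→7→4→6 push 1
max flow = 37; residual-reachable set from 2 gives S-side
cut edges (S→T): {(2,0), (2,1), (2,9), (7,4)} total cap 37

Min-cut arcs: {(2,0), (2,1), (2,9), (7,4)} (total capacity 37)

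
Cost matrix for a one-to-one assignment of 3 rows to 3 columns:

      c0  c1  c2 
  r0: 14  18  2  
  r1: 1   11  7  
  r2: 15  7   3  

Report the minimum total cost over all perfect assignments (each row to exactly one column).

optimal assignment: row0→col2 (cost 2), row1→col0 (cost 1), row2→col1 (cost 7)
total = 2 + 1 + 7 = 10

Minimum assignment cost: 10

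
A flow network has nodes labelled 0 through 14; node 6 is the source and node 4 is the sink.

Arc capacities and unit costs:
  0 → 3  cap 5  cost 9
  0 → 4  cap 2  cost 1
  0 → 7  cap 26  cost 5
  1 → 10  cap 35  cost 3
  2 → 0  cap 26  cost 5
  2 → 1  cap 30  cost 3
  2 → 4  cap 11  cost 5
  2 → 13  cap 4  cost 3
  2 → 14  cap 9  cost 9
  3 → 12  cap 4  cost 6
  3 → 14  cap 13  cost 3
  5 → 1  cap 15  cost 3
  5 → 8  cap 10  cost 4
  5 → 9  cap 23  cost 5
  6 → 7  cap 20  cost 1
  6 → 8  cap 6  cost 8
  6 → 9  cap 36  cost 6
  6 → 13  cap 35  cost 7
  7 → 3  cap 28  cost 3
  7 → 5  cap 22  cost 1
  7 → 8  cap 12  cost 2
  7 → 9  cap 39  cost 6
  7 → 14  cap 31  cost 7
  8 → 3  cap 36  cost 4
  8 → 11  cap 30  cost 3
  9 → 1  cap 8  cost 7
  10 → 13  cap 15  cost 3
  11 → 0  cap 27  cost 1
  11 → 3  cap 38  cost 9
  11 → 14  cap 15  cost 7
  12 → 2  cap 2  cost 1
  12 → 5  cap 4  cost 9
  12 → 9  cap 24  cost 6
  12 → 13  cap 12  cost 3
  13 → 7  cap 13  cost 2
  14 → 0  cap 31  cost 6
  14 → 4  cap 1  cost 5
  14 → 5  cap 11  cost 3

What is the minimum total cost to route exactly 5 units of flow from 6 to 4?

shortest-cost path #1: 6→7→8→11→0→4 push 2 @ unit cost 8 (adds 16)
shortest-cost path #2: 6→7→3→14→4 push 1 @ unit cost 12 (adds 12)
shortest-cost path #3: 6→7→3→12→2→4 push 2 @ unit cost 16 (adds 32)
total cost = 60

Minimum cost for 5 units: 60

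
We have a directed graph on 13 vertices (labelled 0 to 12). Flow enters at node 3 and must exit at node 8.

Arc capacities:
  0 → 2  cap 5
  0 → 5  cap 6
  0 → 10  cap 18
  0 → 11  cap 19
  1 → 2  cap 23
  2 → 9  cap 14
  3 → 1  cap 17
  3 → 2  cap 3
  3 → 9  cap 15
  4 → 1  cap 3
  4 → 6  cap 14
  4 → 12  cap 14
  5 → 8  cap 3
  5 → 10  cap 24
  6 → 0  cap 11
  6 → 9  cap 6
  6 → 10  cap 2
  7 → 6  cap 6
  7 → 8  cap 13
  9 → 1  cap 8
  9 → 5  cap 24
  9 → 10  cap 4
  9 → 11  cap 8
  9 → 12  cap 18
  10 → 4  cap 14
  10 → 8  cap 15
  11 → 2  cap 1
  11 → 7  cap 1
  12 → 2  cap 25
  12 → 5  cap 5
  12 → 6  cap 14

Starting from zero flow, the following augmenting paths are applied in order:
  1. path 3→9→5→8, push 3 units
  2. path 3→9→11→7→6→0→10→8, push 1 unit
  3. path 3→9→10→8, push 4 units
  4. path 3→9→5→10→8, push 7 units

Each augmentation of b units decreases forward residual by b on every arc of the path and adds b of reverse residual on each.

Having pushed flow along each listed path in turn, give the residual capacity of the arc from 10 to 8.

after path 1 (3→9→5→8, push 3): res(10,8)=15
after path 2 (3→9→11→7→6→0→10→8, push 1): res(10,8)=14
after path 3 (3→9→10→8, push 4): res(10,8)=10
after path 4 (3→9→5→10→8, push 7): res(10,8)=3

Residual capacity of (10,8): 3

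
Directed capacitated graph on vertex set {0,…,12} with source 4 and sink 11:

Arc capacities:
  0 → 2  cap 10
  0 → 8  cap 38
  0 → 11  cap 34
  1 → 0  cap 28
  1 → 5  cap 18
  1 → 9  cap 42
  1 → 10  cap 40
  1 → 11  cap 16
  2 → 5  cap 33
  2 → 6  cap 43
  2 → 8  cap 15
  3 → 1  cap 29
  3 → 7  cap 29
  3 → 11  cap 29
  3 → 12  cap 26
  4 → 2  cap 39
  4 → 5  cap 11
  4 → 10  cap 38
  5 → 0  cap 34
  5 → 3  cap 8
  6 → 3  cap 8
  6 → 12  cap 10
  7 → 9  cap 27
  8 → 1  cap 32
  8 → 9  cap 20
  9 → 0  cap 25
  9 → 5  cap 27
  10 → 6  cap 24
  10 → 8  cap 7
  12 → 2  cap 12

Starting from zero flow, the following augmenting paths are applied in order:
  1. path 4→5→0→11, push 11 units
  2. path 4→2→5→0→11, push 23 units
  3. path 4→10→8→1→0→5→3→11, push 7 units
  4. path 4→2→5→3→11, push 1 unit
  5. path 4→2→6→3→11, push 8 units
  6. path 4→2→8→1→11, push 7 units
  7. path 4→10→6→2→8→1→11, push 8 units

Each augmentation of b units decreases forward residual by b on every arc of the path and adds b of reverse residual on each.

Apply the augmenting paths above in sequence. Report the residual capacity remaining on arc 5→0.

after path 1 (4→5→0→11, push 11): res(5,0)=23
after path 2 (4→2→5→0→11, push 23): res(5,0)=0
after path 3 (4→10→8→1→0→5→3→11, push 7): res(5,0)=7
after path 4 (4→2→5→3→11, push 1): res(5,0)=7
after path 5 (4→2→6→3→11, push 8): res(5,0)=7
after path 6 (4→2→8→1→11, push 7): res(5,0)=7
after path 7 (4→10→6→2→8→1→11, push 8): res(5,0)=7

Residual capacity of (5,0): 7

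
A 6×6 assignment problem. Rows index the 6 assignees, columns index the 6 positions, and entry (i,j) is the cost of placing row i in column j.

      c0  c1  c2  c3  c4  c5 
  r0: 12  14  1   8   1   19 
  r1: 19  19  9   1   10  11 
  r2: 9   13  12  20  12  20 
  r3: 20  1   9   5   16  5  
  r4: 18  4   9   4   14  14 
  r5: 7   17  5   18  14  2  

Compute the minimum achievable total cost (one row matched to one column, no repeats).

optimal assignment: row0→col4 (cost 1), row1→col3 (cost 1), row2→col0 (cost 9), row3→col1 (cost 1), row4→col2 (cost 9), row5→col5 (cost 2)
total = 1 + 1 + 9 + 1 + 9 + 2 = 23

Minimum assignment cost: 23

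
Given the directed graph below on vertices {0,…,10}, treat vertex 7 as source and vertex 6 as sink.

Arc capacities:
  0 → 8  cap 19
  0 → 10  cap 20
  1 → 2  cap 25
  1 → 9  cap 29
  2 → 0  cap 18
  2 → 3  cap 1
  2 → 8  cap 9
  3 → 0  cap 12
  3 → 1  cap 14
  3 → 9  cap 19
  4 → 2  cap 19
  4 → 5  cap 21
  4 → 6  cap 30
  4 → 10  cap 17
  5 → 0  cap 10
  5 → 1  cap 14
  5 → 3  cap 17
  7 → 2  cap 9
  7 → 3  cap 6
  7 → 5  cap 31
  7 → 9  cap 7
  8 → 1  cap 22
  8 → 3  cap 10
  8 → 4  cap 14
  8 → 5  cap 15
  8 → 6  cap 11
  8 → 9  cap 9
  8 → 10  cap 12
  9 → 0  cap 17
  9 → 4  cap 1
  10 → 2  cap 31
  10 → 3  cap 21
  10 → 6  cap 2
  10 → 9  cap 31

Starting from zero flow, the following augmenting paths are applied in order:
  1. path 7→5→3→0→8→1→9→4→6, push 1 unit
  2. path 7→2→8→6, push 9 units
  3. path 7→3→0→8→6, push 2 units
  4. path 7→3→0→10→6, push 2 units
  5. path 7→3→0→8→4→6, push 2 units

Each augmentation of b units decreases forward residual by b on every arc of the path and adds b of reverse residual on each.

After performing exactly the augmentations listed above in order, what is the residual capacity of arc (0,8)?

Residual capacity of (0,8): 14

after path 1 (7→5→3→0→8→1→9→4→6, push 1): res(0,8)=18
after path 2 (7→2→8→6, push 9): res(0,8)=18
after path 3 (7→3→0→8→6, push 2): res(0,8)=16
after path 4 (7→3→0→10→6, push 2): res(0,8)=16
after path 5 (7→3→0→8→4→6, push 2): res(0,8)=14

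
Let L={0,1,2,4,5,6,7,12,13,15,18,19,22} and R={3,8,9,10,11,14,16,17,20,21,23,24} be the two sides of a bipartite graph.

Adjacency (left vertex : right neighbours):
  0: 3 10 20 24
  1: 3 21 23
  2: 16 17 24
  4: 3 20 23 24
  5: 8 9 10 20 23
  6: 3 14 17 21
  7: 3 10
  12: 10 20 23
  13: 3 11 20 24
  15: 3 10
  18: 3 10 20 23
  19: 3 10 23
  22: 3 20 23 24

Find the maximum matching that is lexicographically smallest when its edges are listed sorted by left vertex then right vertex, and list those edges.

|M| = 10 (so the lex-smallest maximum matching has 10 edges)
process left vertices in ascending order; for each, take the smallest-labelled available neighbour that still permits 10 edges overall, or leave it unmatched if none does
lex-smallest matching: {0-3, 1-21, 2-16, 4-20, 5-8, 6-14, 7-10, 12-23, 13-11, 22-24}

Lex-smallest maximum matching: {(0,3), (1,21), (2,16), (4,20), (5,8), (6,14), (7,10), (12,23), (13,11), (22,24)}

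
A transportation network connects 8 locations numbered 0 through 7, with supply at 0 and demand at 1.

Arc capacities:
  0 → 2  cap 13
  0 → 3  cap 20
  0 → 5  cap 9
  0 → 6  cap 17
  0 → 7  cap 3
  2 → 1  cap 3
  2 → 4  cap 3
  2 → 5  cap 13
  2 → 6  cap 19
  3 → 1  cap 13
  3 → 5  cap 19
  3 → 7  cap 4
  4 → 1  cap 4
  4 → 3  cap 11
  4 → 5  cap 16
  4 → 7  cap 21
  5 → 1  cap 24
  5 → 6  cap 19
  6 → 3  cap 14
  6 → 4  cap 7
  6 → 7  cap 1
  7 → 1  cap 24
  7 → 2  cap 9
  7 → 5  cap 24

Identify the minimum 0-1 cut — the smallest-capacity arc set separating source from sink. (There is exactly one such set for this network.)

augment #1: 0→2→1 push 3
augment #2: 0→3→1 push 13
augment #3: 0→5→1 push 9
augment #4: 0→7→1 push 3
augment #5: 0→2→4→1 push 3
augment #6: 0→2→5→1 push 7
augment #7: 0→3→5→1 push 7
augment #8: 0→6→4→1 push 1
augment #9: 0→6→7→1 push 1
augment #10: 0→6→3→5→1 push 1
augment #11: 0→6→3→7→1 push 4
augment #12: 0→6→4→7→1 push 6
max flow = 58; residual-reachable set from 0 gives S-side
cut edges (S→T): {(0,7), (2,1), (2,4), (3,1), (3,7), (5,1), (6,4), (6,7)} total cap 58

Min-cut arcs: {(0,7), (2,1), (2,4), (3,1), (3,7), (5,1), (6,4), (6,7)} (total capacity 58)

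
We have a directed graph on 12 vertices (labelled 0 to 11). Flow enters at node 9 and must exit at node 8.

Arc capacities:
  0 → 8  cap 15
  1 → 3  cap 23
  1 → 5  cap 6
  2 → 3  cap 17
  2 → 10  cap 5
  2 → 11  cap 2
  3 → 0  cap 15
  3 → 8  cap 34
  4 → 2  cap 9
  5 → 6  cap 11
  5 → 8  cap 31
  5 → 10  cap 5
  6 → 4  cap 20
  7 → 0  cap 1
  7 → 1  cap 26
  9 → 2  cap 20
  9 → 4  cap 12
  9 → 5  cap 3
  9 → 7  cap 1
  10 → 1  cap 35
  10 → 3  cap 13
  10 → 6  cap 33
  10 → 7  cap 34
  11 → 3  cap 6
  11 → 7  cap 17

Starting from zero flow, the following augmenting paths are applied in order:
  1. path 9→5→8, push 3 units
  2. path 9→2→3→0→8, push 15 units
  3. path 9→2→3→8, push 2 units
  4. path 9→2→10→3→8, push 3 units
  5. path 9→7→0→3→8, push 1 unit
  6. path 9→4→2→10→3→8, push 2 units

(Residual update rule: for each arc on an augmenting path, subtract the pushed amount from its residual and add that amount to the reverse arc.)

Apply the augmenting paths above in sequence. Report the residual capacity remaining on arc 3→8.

Residual capacity of (3,8): 26

after path 1 (9→5→8, push 3): res(3,8)=34
after path 2 (9→2→3→0→8, push 15): res(3,8)=34
after path 3 (9→2→3→8, push 2): res(3,8)=32
after path 4 (9→2→10→3→8, push 3): res(3,8)=29
after path 5 (9→7→0→3→8, push 1): res(3,8)=28
after path 6 (9→4→2→10→3→8, push 2): res(3,8)=26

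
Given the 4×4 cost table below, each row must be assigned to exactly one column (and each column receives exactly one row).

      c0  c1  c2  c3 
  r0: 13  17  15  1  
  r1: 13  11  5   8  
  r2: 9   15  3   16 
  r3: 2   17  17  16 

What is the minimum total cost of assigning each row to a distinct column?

optimal assignment: row0→col3 (cost 1), row1→col1 (cost 11), row2→col2 (cost 3), row3→col0 (cost 2)
total = 1 + 11 + 3 + 2 = 17

Minimum assignment cost: 17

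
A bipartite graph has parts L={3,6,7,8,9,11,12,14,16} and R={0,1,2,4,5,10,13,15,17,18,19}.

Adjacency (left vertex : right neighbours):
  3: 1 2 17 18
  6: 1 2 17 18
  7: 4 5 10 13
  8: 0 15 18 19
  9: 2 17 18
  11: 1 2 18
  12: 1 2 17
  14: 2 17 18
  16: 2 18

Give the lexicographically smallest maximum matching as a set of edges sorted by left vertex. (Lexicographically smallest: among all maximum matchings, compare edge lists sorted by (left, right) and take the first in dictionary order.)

|M| = 6 (so the lex-smallest maximum matching has 6 edges)
process left vertices in ascending order; for each, take the smallest-labelled available neighbour that still permits 6 edges overall, or leave it unmatched if none does
lex-smallest matching: {3-1, 6-2, 7-4, 8-0, 9-17, 11-18}

Lex-smallest maximum matching: {(3,1), (6,2), (7,4), (8,0), (9,17), (11,18)}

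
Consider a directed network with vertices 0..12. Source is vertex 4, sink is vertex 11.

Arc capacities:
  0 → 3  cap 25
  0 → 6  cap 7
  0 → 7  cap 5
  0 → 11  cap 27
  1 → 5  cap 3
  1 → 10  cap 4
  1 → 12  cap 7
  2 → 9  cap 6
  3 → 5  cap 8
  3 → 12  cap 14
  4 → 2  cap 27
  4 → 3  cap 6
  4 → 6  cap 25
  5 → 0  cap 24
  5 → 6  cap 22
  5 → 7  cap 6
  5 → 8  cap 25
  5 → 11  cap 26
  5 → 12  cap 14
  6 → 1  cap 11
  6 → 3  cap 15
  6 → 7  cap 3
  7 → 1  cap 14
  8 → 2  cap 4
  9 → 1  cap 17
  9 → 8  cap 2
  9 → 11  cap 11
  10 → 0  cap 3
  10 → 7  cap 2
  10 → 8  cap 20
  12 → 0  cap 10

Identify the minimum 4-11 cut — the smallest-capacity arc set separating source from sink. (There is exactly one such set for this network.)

Min-cut arcs: {(1,5), (2,9), (3,5), (10,0), (12,0)} (total capacity 30)

augment #1: 4→2→9→11 push 6
augment #2: 4→3→5→11 push 6
augment #3: 4→6→1→5→11 push 3
augment #4: 4→6→3→5→11 push 2
augment #5: 4→6→1→10→0→11 push 3
augment #6: 4→6→1→12→0→11 push 5
augment #7: 4→6→3→12→0→11 push 5
max flow = 30; residual-reachable set from 4 gives S-side
cut edges (S→T): {(1,5), (2,9), (3,5), (10,0), (12,0)} total cap 30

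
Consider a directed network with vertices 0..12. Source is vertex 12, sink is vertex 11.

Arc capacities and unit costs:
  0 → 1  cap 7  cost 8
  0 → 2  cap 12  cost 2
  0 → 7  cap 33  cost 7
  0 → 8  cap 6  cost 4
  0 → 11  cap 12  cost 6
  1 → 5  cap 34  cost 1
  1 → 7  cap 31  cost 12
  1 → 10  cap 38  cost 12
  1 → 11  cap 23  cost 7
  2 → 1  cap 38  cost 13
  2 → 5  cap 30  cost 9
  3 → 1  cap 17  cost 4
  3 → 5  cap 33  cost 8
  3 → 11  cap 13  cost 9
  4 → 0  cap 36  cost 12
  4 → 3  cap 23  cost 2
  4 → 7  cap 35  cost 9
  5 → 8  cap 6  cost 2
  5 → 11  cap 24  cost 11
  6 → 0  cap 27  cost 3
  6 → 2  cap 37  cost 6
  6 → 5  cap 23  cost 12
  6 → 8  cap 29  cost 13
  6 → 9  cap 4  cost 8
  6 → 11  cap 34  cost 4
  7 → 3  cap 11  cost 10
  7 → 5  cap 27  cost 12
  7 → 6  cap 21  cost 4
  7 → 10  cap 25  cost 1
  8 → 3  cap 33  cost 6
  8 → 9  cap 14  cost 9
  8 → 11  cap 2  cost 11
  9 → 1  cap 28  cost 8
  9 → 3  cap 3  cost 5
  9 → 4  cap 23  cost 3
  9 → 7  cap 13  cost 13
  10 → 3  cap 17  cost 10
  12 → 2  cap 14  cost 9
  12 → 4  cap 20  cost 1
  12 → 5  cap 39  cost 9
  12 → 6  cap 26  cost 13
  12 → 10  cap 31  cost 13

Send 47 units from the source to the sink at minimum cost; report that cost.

shortest-cost path #1: 12→4→3→11 push 13 @ unit cost 12 (adds 156)
shortest-cost path #2: 12→4→3→1→11 push 7 @ unit cost 14 (adds 98)
shortest-cost path #3: 12→6→11 push 26 @ unit cost 17 (adds 442)
shortest-cost path #4: 12→5→11 push 1 @ unit cost 20 (adds 20)
total cost = 716

Minimum cost for 47 units: 716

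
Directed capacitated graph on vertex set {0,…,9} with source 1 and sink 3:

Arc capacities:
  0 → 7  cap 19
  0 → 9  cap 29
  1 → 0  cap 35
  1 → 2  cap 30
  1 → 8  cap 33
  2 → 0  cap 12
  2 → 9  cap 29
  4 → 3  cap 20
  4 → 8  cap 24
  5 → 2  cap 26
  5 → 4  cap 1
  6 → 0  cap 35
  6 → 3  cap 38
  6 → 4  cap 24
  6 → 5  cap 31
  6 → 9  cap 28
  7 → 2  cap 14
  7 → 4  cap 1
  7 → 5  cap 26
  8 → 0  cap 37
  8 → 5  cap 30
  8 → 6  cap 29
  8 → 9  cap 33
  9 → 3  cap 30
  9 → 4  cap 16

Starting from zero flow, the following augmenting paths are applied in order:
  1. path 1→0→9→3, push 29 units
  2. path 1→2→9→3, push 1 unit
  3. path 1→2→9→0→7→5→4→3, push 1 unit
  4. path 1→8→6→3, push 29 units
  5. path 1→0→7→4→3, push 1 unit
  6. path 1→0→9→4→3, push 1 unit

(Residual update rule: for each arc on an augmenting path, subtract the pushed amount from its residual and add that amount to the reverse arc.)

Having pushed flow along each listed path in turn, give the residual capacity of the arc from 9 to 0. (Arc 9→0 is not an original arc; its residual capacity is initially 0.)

Residual capacity of (9,0): 29

after path 1 (1→0→9→3, push 29): res(9,0)=29
after path 2 (1→2→9→3, push 1): res(9,0)=29
after path 3 (1→2→9→0→7→5→4→3, push 1): res(9,0)=28
after path 4 (1→8→6→3, push 29): res(9,0)=28
after path 5 (1→0→7→4→3, push 1): res(9,0)=28
after path 6 (1→0→9→4→3, push 1): res(9,0)=29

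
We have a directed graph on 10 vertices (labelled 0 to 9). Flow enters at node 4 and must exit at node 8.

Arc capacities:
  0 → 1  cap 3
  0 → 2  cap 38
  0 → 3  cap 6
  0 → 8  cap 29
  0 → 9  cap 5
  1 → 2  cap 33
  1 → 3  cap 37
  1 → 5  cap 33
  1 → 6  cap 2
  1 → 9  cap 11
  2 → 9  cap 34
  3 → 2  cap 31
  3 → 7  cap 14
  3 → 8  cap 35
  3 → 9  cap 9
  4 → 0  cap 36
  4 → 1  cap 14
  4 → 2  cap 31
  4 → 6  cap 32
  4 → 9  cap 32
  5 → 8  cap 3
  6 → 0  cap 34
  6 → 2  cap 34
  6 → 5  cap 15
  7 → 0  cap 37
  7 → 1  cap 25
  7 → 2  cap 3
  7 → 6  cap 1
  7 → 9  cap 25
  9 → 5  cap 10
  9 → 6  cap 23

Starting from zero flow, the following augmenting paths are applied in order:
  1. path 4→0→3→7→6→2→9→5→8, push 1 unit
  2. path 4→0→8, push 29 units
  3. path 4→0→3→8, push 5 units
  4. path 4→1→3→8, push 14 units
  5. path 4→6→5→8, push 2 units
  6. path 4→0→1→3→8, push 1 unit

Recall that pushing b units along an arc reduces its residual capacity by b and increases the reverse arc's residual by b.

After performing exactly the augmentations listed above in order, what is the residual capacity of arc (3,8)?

after path 1 (4→0→3→7→6→2→9→5→8, push 1): res(3,8)=35
after path 2 (4→0→8, push 29): res(3,8)=35
after path 3 (4→0→3→8, push 5): res(3,8)=30
after path 4 (4→1→3→8, push 14): res(3,8)=16
after path 5 (4→6→5→8, push 2): res(3,8)=16
after path 6 (4→0→1→3→8, push 1): res(3,8)=15

Residual capacity of (3,8): 15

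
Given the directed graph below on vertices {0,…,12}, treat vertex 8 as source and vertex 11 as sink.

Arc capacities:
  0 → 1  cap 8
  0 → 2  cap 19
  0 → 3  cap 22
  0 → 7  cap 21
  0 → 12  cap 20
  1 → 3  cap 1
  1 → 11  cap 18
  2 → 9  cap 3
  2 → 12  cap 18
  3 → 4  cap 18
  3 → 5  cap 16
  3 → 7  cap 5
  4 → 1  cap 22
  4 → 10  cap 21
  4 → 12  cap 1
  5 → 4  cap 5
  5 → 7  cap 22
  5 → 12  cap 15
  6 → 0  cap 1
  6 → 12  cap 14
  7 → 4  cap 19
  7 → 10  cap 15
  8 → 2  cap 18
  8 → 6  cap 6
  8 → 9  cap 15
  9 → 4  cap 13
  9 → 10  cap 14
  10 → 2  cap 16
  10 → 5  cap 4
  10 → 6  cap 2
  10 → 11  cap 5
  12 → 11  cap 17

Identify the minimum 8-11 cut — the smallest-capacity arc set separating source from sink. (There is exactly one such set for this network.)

augment #1: 8→2→12→11 push 17
augment #2: 8→9→10→11 push 5
augment #3: 8→6→0→1→11 push 1
augment #4: 8→9→4→1→11 push 10
augment #5: 8→2→9→4→1→11 push 1
augment #6: 8→6→12→2→9→4→1→11 push 2
max flow = 36; residual-reachable set from 8 gives S-side
cut edges (S→T): {(2,9), (6,0), (8,9), (12,11)} total cap 36

Min-cut arcs: {(2,9), (6,0), (8,9), (12,11)} (total capacity 36)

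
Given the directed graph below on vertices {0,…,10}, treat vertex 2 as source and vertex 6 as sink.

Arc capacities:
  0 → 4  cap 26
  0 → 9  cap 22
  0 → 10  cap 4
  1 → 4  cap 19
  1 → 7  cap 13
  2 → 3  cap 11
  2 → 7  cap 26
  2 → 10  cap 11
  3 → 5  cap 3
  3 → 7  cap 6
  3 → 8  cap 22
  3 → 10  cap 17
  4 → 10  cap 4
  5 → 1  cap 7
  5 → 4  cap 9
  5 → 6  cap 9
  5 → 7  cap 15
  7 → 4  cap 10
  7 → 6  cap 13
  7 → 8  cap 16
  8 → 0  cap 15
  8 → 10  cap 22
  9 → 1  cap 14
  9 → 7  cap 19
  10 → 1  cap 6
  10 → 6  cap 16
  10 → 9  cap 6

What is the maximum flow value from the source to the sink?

augment #1: 2→7→6 bottleneck 13, total now 13
augment #2: 2→10→6 bottleneck 11, total now 24
augment #3: 2→3→5→6 bottleneck 3, total now 27
augment #4: 2→3→10→6 bottleneck 5, total now 32

Maximum flow value: 32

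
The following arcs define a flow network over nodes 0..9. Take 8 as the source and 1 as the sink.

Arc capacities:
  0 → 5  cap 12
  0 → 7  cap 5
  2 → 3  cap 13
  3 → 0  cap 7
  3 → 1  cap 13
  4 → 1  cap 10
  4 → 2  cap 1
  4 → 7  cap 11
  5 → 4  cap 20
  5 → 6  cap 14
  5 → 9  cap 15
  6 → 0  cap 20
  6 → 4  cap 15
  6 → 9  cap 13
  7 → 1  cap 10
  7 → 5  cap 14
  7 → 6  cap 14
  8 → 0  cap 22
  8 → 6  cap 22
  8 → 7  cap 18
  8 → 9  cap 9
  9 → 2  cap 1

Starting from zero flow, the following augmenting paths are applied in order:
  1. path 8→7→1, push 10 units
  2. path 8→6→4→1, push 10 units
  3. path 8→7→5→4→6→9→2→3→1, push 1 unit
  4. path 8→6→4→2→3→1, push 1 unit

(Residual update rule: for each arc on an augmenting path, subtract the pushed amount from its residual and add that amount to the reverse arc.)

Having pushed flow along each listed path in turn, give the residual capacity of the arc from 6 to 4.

after path 1 (8→7→1, push 10): res(6,4)=15
after path 2 (8→6→4→1, push 10): res(6,4)=5
after path 3 (8→7→5→4→6→9→2→3→1, push 1): res(6,4)=6
after path 4 (8→6→4→2→3→1, push 1): res(6,4)=5

Residual capacity of (6,4): 5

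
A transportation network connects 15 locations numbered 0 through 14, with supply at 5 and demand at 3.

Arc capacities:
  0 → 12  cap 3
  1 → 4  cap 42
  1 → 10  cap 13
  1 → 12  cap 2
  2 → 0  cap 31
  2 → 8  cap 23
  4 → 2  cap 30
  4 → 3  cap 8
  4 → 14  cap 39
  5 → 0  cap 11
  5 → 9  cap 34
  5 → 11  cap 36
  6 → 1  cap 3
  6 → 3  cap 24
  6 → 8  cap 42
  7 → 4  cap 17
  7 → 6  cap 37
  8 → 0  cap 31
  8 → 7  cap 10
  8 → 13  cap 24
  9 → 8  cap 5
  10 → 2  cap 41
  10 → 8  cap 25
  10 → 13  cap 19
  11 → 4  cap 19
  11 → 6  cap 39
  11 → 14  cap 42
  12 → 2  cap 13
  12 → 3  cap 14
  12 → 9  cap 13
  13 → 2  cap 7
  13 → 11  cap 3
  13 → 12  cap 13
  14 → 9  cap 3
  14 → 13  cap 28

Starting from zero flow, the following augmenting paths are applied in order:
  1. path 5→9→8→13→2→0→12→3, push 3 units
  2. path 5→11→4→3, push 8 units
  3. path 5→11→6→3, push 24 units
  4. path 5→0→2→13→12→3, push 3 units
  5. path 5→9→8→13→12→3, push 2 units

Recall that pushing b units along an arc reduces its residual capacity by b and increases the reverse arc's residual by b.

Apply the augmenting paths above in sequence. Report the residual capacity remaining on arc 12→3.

Residual capacity of (12,3): 6

after path 1 (5→9→8→13→2→0→12→3, push 3): res(12,3)=11
after path 2 (5→11→4→3, push 8): res(12,3)=11
after path 3 (5→11→6→3, push 24): res(12,3)=11
after path 4 (5→0→2→13→12→3, push 3): res(12,3)=8
after path 5 (5→9→8→13→12→3, push 2): res(12,3)=6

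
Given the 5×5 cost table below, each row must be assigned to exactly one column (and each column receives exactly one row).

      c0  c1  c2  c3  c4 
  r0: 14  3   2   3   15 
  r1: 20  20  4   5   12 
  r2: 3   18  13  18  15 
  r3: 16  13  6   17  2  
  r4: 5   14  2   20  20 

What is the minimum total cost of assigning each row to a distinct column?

Minimum assignment cost: 15

optimal assignment: row0→col1 (cost 3), row1→col3 (cost 5), row2→col0 (cost 3), row3→col4 (cost 2), row4→col2 (cost 2)
total = 3 + 5 + 3 + 2 + 2 = 15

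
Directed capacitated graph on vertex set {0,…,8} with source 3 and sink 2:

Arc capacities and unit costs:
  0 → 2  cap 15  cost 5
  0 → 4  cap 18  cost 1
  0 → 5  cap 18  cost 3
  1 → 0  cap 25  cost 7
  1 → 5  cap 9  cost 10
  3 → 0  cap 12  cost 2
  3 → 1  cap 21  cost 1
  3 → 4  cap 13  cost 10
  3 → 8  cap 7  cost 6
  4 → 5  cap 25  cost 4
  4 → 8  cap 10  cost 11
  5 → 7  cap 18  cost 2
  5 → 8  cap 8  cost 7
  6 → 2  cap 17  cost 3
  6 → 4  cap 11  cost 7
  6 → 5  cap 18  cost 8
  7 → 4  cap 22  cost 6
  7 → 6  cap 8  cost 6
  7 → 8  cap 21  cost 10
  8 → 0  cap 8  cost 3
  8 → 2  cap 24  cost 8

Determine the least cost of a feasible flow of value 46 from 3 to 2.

Minimum cost for 46 units: 835

shortest-cost path #1: 3→0→2 push 12 @ unit cost 7 (adds 84)
shortest-cost path #2: 3→1→0→2 push 3 @ unit cost 13 (adds 39)
shortest-cost path #3: 3→8→2 push 7 @ unit cost 14 (adds 98)
shortest-cost path #4: 3→1→5→7→6→2 push 8 @ unit cost 22 (adds 176)
shortest-cost path #5: 3→1→5→8→2 push 1 @ unit cost 26 (adds 26)
shortest-cost path #6: 3→1→0→5→8→2 push 7 @ unit cost 26 (adds 182)
shortest-cost path #7: 3→1→0→4→8→2 push 2 @ unit cost 28 (adds 56)
shortest-cost path #8: 3→4→8→2 push 6 @ unit cost 29 (adds 174)
total cost = 835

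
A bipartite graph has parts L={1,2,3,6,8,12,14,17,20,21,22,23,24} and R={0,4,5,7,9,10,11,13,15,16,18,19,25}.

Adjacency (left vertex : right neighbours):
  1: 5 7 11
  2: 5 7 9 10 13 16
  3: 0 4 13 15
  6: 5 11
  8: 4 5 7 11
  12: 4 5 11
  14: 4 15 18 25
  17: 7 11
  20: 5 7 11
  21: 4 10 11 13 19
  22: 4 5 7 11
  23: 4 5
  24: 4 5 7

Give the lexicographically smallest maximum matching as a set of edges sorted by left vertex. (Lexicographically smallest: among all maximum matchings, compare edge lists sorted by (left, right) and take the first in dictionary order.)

|M| = 8 (so the lex-smallest maximum matching has 8 edges)
process left vertices in ascending order; for each, take the smallest-labelled available neighbour that still permits 8 edges overall, or leave it unmatched if none does
lex-smallest matching: {1-5, 2-9, 3-0, 6-11, 8-4, 14-15, 17-7, 21-10}

Lex-smallest maximum matching: {(1,5), (2,9), (3,0), (6,11), (8,4), (14,15), (17,7), (21,10)}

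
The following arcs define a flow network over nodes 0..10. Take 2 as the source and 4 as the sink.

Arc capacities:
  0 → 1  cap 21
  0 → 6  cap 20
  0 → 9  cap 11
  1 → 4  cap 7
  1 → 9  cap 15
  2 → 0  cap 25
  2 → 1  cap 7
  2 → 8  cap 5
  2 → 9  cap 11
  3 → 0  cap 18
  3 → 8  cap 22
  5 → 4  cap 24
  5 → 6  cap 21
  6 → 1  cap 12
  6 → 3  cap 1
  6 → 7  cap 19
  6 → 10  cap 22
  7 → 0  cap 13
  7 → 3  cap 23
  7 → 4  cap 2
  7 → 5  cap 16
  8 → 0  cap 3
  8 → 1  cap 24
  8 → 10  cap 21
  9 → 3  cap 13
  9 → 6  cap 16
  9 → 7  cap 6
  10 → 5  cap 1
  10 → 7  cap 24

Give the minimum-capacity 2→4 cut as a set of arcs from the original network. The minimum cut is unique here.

augment #1: 2→1→4 push 7
augment #2: 2→9→7→4 push 2
augment #3: 2→8→10→5→4 push 1
augment #4: 2→9→7→5→4 push 4
augment #5: 2→0→6→7→5→4 push 12
max flow = 26; residual-reachable set from 2 gives S-side
cut edges (S→T): {(1,4), (7,4), (7,5), (10,5)} total cap 26

Min-cut arcs: {(1,4), (7,4), (7,5), (10,5)} (total capacity 26)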